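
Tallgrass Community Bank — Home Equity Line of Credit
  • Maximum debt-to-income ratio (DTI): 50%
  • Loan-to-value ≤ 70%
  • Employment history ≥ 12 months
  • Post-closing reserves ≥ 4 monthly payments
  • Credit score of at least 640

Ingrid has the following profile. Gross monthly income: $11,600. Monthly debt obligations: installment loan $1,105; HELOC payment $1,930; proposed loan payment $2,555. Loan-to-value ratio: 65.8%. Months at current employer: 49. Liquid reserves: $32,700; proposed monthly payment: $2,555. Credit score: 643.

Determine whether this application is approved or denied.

Approved

Total monthly debts = (1,105 + 1,930 + 2,555) = 5,590. Debt-to-income = 5,590/11,600 = 48.2% — meets 50% limit
LTV 65.8% — within 70%
Employment 49 ≥ 12 months
Reserves: 32,700 ÷ 2,555 = 12.8 months (meets 4-month minimum)
Credit score 643 ≥ 640 (meets)
All criteria satisfied.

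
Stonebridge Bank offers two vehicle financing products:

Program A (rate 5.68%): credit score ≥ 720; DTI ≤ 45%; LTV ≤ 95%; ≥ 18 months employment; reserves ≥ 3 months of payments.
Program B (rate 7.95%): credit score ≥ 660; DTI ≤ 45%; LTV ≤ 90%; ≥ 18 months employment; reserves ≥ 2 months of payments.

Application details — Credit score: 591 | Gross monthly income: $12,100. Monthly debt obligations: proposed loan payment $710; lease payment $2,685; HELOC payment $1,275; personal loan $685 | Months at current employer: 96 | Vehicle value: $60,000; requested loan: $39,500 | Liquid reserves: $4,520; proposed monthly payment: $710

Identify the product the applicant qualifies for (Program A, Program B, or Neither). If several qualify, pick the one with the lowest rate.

Total debts = (710 + 2,685 + 1,275 + 685) = 5,355; DTI = 5,355/12,100 = 44.3%.
LTV = 39,500/60,000 = 65.8%.
Reserves = 4,520/710 = 6.4 months.
Program A: score 591 < 720; DTI 44.3% ≤ 45%; LTV 65.8% ≤ 95%; employment 96 ≥ 18 mo; reserves 6.4 ≥ 3 mo → does not qualify.
Program B: score 591 < 660; DTI 44.3% ≤ 45%; LTV 65.8% ≤ 90%; employment 96 ≥ 18 mo; reserves 6.4 ≥ 2 mo → does not qualify.

Neither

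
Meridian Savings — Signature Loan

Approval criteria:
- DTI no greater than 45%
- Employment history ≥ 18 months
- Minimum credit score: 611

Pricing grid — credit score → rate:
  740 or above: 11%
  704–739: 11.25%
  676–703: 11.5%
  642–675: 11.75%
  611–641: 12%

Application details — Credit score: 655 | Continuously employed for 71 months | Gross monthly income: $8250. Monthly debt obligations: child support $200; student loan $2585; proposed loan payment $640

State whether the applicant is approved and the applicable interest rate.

Credit score 655 ≥ 611 (meets minimum)
Employment 71 ≥ 18 months
Total monthly debts = (200 + 2,585 + 640) = 3,425. DTI: 3,425 ÷ 8,250 = 41.5%, within the 45% cap
All requirements met. Score 655 falls in the 642–675 tier → 11.75%.

Approved at 11.75%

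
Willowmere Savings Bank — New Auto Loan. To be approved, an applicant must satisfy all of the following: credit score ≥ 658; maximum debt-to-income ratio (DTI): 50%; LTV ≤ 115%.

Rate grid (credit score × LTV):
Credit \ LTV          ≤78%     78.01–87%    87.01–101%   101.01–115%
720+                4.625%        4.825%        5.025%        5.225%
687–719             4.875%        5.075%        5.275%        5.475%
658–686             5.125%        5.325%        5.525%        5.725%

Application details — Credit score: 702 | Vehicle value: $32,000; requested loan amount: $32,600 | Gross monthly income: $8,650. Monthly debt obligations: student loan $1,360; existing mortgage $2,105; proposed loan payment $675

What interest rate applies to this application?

5.475%

Credit score 702 ≥ 658; Total monthly debts = (1,360 + 2,105 + 675) = 4,140. DTI = 4,140/8,650 = 47.9% ≤ 50%
LTV = 32,600/32,000 = 101.9% ≤ 115%
Score 702 is in the 687–719 band; LTV 101.9% is in the 101.01–115% band → 5.475%.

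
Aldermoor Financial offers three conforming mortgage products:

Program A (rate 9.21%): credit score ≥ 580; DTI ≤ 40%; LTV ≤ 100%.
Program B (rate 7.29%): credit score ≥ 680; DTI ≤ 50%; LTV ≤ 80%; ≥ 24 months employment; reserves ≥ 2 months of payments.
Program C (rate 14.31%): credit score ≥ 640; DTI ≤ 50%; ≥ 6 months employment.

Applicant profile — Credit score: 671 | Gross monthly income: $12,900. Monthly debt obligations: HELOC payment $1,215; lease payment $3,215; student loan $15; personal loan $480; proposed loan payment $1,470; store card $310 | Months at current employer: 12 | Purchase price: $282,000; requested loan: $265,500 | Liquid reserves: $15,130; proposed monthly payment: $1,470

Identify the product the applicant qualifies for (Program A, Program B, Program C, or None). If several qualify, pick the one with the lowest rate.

None

Total debts = (1,215 + 3,215 + 15 + 480 + 1,470 + 310) = 6,705; DTI = 6,705/12,900 = 52%.
LTV = 265,500/282,000 = 94.1%.
Reserves = 15,130/1,470 = 10.3 months.
Program A: score 671 ≥ 580; DTI 52% > 40%; LTV 94.1% ≤ 100% → does not qualify.
Program B: score 671 < 680; DTI 52% > 50%; LTV 94.1% > 80%; employment 12 < 24 mo; reserves 10.3 ≥ 2 mo → does not qualify.
Program C: score 671 ≥ 640; DTI 52% > 50%; employment 12 ≥ 6 mo → does not qualify.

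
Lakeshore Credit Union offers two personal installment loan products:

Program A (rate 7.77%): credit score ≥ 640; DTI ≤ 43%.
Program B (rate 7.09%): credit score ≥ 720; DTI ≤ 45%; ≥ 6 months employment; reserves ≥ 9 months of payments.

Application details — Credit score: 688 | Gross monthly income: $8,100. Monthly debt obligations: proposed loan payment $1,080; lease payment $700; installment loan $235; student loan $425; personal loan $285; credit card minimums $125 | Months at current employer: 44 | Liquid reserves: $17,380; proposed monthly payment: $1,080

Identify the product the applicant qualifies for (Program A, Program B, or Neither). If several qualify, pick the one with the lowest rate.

Total debts = (1,080 + 700 + 235 + 425 + 285 + 125) = 2,850; DTI = 2,850/8,100 = 35.2%.
Reserves = 17,380/1,080 = 16.1 months.
Program A: score 688 ≥ 640; DTI 35.2% ≤ 43% → qualifies.
Program B: score 688 < 720; DTI 35.2% ≤ 45%; employment 44 ≥ 6 mo; reserves 16.1 ≥ 9 mo → does not qualify.

Program A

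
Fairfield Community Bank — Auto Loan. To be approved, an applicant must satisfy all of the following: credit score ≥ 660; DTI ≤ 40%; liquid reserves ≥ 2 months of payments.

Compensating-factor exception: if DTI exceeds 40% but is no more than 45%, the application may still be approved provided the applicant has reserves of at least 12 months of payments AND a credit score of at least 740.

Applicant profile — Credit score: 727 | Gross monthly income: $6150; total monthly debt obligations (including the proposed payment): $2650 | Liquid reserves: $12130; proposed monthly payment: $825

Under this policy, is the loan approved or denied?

Denied

Credit score 727 ≥ 660 (meets base)
DTI = 2,650/6,150 = 43.1% > 40% — standard DTI limit exceeded.
Liquid reserves cover 12,130/825 = 14.7 months — ≥ 2 required
DTI 43.1% is within the 40%–45% exception band; checking compensating factors.
Override check — reserves: 14.7 mo (ok); score: 727 (below 740).
Compensating-factor requirement not fully met.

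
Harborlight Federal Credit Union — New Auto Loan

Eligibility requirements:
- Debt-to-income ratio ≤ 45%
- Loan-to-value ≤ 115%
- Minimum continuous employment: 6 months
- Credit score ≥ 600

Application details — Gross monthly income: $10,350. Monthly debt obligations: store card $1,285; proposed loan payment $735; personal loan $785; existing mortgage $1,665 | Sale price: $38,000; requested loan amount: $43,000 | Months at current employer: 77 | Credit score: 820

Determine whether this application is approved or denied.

Approved

Total monthly debts = (1,285 + 735 + 785 + 1,665) = 4,470. DTI = 4,470/10,350 = 43.2% ≤ 45%
LTV = 43,000/38,000 = 113.2% ≤ 115%
Employment 77 ≥ 6 months
Credit score 820 ≥ 600 (meets)
All criteria satisfied.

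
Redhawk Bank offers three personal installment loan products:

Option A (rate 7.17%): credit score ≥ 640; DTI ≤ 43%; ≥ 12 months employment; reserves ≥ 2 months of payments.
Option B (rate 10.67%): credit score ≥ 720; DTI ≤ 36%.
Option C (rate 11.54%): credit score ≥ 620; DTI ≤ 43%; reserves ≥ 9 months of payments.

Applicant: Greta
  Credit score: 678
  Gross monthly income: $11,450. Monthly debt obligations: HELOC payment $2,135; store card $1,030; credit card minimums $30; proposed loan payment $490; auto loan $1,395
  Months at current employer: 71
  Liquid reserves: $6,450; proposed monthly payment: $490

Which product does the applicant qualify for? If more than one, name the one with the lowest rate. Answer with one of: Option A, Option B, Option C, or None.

Total debts = (2,135 + 1,030 + 30 + 490 + 1,395) = 5,080; DTI = 5,080/11,450 = 44.4%.
Reserves = 6,450/490 = 13.2 months.
Option A: score 678 ≥ 640; DTI 44.4% > 43%; employment 71 ≥ 12 mo; reserves 13.2 ≥ 2 mo → does not qualify.
Option B: score 678 < 720; DTI 44.4% > 36% → does not qualify.
Option C: score 678 ≥ 620; DTI 44.4% > 43%; reserves 13.2 ≥ 9 mo → does not qualify.

None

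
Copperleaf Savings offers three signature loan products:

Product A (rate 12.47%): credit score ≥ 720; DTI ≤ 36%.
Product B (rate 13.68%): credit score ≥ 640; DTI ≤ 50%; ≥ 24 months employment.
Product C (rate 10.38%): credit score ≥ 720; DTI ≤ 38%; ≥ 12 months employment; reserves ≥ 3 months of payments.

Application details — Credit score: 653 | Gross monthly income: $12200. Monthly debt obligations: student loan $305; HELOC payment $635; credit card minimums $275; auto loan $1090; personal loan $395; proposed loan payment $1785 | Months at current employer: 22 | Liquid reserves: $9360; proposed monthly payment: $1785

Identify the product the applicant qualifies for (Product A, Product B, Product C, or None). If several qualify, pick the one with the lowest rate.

None

Total debts = (305 + 635 + 275 + 1,090 + 395 + 1,785) = 4,485; DTI = 4,485/12,200 = 36.8%.
Reserves = 9,360/1,785 = 5.2 months.
Product A: score 653 < 720; DTI 36.8% > 36% → does not qualify.
Product B: score 653 ≥ 640; DTI 36.8% ≤ 50%; employment 22 < 24 mo → does not qualify.
Product C: score 653 < 720; DTI 36.8% ≤ 38%; employment 22 ≥ 12 mo; reserves 5.2 ≥ 3 mo → does not qualify.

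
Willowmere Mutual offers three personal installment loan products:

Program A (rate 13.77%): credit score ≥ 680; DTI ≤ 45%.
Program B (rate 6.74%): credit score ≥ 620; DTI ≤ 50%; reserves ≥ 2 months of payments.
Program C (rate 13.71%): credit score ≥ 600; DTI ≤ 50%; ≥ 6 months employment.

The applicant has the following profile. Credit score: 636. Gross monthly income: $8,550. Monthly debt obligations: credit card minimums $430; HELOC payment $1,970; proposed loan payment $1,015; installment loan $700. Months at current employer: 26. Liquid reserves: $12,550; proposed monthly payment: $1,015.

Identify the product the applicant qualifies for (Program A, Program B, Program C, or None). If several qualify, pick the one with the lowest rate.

Total debts = (430 + 1,970 + 1,015 + 700) = 4,115; DTI = 4,115/8,550 = 48.1%.
Reserves = 12,550/1,015 = 12.4 months.
Program A: score 636 < 680; DTI 48.1% > 45% → does not qualify.
Program B: score 636 ≥ 620; DTI 48.1% ≤ 50%; reserves 12.4 ≥ 2 mo → qualifies.
Program C: score 636 ≥ 600; DTI 48.1% ≤ 50%; employment 26 ≥ 6 mo → qualifies.
Qualifying: Program B, Program C. Lowest rate is 6.74% → Program B.

Program B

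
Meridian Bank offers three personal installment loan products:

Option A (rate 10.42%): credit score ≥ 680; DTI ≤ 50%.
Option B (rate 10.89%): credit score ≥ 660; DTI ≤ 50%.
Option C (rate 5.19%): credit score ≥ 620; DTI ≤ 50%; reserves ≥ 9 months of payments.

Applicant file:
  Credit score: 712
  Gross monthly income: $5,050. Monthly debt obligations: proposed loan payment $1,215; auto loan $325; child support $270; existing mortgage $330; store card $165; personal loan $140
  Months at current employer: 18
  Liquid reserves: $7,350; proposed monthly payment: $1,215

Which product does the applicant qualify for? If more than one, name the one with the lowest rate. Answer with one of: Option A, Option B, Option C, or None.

Option A

Total debts = (1,215 + 325 + 270 + 330 + 165 + 140) = 2,445; DTI = 2,445/5,050 = 48.4%.
Reserves = 7,350/1,215 = 6.0 months.
Option A: score 712 ≥ 680; DTI 48.4% ≤ 50% → qualifies.
Option B: score 712 ≥ 660; DTI 48.4% ≤ 50% → qualifies.
Option C: score 712 ≥ 620; DTI 48.4% ≤ 50%; reserves 6.0 < 9 mo → does not qualify.
Qualifying: Option A, Option B. Lowest rate is 10.42% → Option A.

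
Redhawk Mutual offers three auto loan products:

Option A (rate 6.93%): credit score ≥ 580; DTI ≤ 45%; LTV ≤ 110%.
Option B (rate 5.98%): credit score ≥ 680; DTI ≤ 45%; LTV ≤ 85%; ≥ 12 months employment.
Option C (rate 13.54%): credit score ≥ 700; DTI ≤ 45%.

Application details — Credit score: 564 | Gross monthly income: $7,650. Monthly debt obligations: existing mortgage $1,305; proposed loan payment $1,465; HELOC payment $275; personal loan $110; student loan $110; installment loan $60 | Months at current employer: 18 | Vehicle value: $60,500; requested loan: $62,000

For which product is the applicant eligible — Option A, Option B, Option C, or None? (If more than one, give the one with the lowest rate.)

None

Total debts = (1,305 + 1,465 + 275 + 110 + 110 + 60) = 3,325; DTI = 3,325/7,650 = 43.5%.
LTV = 62,000/60,500 = 102.5%.
Option A: score 564 < 580; DTI 43.5% ≤ 45%; LTV 102.5% ≤ 110% → does not qualify.
Option B: score 564 < 680; DTI 43.5% ≤ 45%; LTV 102.5% > 85%; employment 18 ≥ 12 mo → does not qualify.
Option C: score 564 < 700; DTI 43.5% ≤ 45% → does not qualify.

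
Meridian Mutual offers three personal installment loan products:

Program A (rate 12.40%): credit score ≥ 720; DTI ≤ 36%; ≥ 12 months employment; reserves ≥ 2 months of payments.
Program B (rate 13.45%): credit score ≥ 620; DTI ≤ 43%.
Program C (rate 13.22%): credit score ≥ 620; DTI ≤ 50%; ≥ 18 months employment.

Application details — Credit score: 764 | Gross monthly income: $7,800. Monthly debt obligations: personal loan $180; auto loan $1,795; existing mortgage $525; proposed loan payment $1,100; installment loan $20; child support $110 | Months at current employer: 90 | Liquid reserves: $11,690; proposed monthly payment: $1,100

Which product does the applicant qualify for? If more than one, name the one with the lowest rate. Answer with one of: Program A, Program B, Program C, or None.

Program C

Total debts = (180 + 1,795 + 525 + 1,100 + 20 + 110) = 3,730; DTI = 3,730/7,800 = 47.8%.
Reserves = 11,690/1,100 = 10.6 months.
Program A: score 764 ≥ 720; DTI 47.8% > 36%; employment 90 ≥ 12 mo; reserves 10.6 ≥ 2 mo → does not qualify.
Program B: score 764 ≥ 620; DTI 47.8% > 43% → does not qualify.
Program C: score 764 ≥ 620; DTI 47.8% ≤ 50%; employment 90 ≥ 18 mo → qualifies.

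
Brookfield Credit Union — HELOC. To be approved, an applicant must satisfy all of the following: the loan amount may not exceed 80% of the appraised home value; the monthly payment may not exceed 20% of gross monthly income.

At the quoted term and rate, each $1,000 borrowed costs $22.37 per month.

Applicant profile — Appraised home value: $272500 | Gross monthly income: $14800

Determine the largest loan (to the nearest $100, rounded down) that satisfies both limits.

Payment cap: 20% × $14,800 = $2,960/month.
At $22.37 per $1,000, that supports 2,960/22.37 × 1,000 ≈ $132,320 → $132,300.
LTV cap: 80% × $272,500 = $218,000 → $218,000.
Binding constraint: payment-to-income.

$132,300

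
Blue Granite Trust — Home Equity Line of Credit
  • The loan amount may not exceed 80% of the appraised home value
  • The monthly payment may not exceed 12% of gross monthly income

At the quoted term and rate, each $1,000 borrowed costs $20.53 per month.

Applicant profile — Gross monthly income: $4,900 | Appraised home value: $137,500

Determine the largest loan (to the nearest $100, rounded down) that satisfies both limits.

Payment cap: 12% × $4,900 = $588/month.
At $20.53 per $1,000, that supports 588/20.53 × 1,000 ≈ $28,641 → $28,600.
LTV cap: 80% × $137,500 = $110,000 → $110,000.
Binding constraint: payment-to-income.

$28,600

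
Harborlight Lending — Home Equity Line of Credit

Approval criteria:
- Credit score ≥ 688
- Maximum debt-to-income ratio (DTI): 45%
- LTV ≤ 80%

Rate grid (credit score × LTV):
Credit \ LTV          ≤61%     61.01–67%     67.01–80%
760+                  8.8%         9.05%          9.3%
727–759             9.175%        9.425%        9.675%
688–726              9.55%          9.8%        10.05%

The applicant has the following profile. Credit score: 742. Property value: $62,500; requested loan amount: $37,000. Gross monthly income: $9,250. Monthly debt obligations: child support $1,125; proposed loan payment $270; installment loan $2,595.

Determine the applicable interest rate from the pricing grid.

Credit score 742 ≥ 688; Total monthly debts = (1,125 + 270 + 2,595) = 3,990. DTI: 3,990 ÷ 9,250 = 43.1%, within the 45% cap
Loan-to-value = 37,000/62,500 = 59.2% — pass (80% max)
Credit 742 → row 727–759; LTV 59.2% → column ≤61%. Grid cell → 9.175%.

9.175%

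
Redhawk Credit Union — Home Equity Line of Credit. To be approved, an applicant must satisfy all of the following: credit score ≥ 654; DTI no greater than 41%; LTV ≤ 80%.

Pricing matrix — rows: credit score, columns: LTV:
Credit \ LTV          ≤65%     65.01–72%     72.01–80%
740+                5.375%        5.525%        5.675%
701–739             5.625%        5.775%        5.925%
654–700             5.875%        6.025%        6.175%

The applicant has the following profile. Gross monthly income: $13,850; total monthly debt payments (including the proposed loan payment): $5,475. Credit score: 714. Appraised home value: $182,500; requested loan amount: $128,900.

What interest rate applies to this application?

Credit score 714 ≥ 654; DTI = 5,475/13,850 = 39.5% ≤ 41%
LTV = 128,900/182,500 = 70.6% ≤ 80%
Credit 714 → row 701–739; LTV 70.6% → column 65.01–72%. Grid cell → 5.775%.

5.775%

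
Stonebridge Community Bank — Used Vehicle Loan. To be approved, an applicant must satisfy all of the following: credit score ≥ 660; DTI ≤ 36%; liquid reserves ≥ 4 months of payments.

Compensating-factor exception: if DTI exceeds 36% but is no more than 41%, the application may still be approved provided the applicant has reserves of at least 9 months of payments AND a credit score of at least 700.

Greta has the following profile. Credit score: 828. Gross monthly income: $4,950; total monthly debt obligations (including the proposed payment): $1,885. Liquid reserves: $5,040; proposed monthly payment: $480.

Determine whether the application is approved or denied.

Approved

Credit score 828 ≥ 660 (meets base)
DTI: 1,885 ÷ 4,950 = 38.1%, over the 36% base limit.
Reserves: 5,040 ÷ 480 = 10.5 months (meets 4-month minimum)
38.1% falls in the override range (36%–41%), so the compensating-factor test applies.
Reserves 10.5 ≥ 9 months; credit score 828 ≥ 700.
Both override conditions satisfied; DTI exception granted.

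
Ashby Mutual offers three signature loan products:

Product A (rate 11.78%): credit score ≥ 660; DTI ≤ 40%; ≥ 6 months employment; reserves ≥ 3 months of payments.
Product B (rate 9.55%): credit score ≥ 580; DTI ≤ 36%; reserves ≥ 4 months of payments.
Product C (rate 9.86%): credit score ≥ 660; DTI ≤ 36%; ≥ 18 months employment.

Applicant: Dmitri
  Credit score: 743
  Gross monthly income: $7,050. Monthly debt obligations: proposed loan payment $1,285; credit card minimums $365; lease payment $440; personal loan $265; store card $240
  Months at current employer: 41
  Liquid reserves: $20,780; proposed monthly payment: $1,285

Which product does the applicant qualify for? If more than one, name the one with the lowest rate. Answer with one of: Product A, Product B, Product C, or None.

Total debts = (1,285 + 365 + 440 + 265 + 240) = 2,595; DTI = 2,595/7,050 = 36.8%.
Reserves = 20,780/1,285 = 16.2 months.
Product A: score 743 ≥ 660; DTI 36.8% ≤ 40%; employment 41 ≥ 6 mo; reserves 16.2 ≥ 3 mo → qualifies.
Product B: score 743 ≥ 580; DTI 36.8% > 36%; reserves 16.2 ≥ 4 mo → does not qualify.
Product C: score 743 ≥ 660; DTI 36.8% > 36%; employment 41 ≥ 18 mo → does not qualify.

Product A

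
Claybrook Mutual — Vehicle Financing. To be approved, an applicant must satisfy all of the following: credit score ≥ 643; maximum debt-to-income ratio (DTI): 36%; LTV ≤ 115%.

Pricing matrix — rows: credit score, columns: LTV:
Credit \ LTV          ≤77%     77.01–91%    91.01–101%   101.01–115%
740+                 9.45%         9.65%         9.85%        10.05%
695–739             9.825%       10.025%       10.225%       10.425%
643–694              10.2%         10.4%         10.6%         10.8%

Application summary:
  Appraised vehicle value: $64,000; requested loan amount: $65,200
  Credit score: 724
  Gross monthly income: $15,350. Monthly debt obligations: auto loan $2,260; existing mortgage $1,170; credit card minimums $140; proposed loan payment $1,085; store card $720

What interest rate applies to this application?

Credit score 724 ≥ 643; Total monthly debts = (2,260 + 1,170 + 140 + 1,085 + 720) = 5,375. Debt-to-income = 5,375/15,350 = 35% — meets 36% limit
Loan-to-value = 65,200/64,000 = 101.9% — pass (115% max)
Score 724 is in the 695–739 band; LTV 101.9% is in the 101.01–115% band → 10.425%.

10.425%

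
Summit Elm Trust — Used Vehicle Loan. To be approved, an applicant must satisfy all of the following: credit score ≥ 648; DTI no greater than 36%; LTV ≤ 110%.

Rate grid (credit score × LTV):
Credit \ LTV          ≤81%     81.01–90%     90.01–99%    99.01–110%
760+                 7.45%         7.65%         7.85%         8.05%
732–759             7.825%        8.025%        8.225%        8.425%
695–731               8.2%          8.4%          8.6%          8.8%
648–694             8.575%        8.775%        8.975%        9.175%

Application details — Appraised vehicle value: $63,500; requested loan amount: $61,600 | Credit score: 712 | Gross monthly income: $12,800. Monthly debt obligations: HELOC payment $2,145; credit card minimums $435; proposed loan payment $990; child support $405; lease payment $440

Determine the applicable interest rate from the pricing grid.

Credit score 712 ≥ 648; Total monthly debts = (2,145 + 435 + 990 + 405 + 440) = 4,415. DTI: 4,415 ÷ 12,800 = 34.5%, within the 36% cap
Loan-to-value = 61,600/63,500 = 97% — pass (110% max)
Row: 712 falls in 695–731. Column: 97% falls in 90.01–99%. Rate = 8.6%.

8.6%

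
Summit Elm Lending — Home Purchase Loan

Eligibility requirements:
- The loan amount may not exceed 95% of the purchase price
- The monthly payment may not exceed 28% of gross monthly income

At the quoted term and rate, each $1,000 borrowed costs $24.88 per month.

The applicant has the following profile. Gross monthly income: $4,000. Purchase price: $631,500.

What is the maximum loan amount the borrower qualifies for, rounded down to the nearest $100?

$45,000

Payment cap: 28% × $4,000 = $1,120/month.
At $24.88 per $1,000, that supports 1,120/24.88 × 1,000 ≈ $45,016 → $45,000.
LTV cap: 95% × $631,500 = $599,925 → $599,900.
Binding constraint: payment-to-income.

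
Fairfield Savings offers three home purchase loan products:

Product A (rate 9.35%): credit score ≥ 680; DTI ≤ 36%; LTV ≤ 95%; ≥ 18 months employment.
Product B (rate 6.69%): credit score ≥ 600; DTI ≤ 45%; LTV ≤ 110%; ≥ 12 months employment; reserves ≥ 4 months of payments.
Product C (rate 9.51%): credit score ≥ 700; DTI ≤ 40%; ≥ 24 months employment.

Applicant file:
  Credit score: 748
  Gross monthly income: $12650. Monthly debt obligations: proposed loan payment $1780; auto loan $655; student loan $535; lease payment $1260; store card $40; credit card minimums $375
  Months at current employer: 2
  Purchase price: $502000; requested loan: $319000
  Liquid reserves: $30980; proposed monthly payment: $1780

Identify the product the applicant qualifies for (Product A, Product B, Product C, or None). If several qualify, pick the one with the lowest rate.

None

Total debts = (1,780 + 655 + 535 + 1,260 + 40 + 375) = 4,645; DTI = 4,645/12,650 = 36.7%.
LTV = 319,000/502,000 = 63.5%.
Reserves = 30,980/1,780 = 17.4 months.
Product A: score 748 ≥ 680; DTI 36.7% > 36%; LTV 63.5% ≤ 95%; employment 2 < 18 mo → does not qualify.
Product B: score 748 ≥ 600; DTI 36.7% ≤ 45%; LTV 63.5% ≤ 110%; employment 2 < 12 mo; reserves 17.4 ≥ 4 mo → does not qualify.
Product C: score 748 ≥ 700; DTI 36.7% ≤ 40%; employment 2 < 24 mo → does not qualify.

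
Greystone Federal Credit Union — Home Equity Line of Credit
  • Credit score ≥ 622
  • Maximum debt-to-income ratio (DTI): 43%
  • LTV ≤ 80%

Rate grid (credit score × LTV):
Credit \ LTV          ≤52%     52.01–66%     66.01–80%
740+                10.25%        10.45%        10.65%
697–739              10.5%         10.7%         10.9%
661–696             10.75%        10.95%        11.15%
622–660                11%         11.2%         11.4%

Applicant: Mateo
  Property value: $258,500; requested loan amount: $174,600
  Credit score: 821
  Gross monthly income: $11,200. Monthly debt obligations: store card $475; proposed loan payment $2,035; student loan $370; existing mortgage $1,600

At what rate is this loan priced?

10.65%

Credit score 821 ≥ 622; Total monthly debts = (475 + 2,035 + 370 + 1,600) = 4,480. DTI: 4,480 ÷ 11,200 = 40%, within the 43% cap
LTV = 174,600/258,500 = 67.5% ≤ 80%
Credit 821 → row 740+; LTV 67.5% → column 66.01–80%. Grid cell → 10.65%.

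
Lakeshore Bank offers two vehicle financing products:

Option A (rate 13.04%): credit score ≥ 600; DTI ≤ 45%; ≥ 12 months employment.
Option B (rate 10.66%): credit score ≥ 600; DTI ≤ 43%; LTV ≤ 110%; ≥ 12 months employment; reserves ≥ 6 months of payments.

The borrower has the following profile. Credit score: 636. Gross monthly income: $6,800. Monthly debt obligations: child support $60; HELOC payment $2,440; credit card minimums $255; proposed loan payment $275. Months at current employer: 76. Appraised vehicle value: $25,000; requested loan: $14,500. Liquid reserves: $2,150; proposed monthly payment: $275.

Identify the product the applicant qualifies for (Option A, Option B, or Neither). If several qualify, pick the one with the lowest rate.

Total debts = (60 + 2,440 + 255 + 275) = 3,030; DTI = 3,030/6,800 = 44.6%.
LTV = 14,500/25,000 = 58%.
Reserves = 2,150/275 = 7.8 months.
Option A: score 636 ≥ 600; DTI 44.6% ≤ 45%; employment 76 ≥ 12 mo → qualifies.
Option B: score 636 ≥ 600; DTI 44.6% > 43%; LTV 58% ≤ 110%; employment 76 ≥ 12 mo; reserves 7.8 ≥ 6 mo → does not qualify.

Option A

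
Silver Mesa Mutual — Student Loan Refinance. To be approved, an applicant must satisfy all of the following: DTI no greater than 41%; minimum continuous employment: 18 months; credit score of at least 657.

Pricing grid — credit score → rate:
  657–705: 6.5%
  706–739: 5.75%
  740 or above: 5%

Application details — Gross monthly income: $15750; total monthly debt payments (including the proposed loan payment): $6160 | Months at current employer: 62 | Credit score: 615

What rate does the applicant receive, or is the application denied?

Credit score 615 < 657 (below minimum)
Employment 62 ≥ 18 months
Debt-to-income = 6,160/15,750 = 39.1% — meets 41% limit
Not all requirements met → denied.

Denied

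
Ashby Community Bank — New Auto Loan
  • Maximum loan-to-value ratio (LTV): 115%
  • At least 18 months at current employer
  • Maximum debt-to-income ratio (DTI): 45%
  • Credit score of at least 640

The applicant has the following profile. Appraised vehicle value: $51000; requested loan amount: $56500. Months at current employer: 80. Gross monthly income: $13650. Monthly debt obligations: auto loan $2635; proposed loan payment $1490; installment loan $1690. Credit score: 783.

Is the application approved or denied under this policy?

LTV: 56,500 ÷ 51,000 = 110.8%, within 115% cap
Employment 80 ≥ 18 months
Total monthly debts = (2,635 + 1,490 + 1,690) = 5,815. DTI: 5,815 ÷ 13,650 = 42.6%, within the 45% cap
Credit score 783 ≥ 640 (meets)
All criteria satisfied.

Approved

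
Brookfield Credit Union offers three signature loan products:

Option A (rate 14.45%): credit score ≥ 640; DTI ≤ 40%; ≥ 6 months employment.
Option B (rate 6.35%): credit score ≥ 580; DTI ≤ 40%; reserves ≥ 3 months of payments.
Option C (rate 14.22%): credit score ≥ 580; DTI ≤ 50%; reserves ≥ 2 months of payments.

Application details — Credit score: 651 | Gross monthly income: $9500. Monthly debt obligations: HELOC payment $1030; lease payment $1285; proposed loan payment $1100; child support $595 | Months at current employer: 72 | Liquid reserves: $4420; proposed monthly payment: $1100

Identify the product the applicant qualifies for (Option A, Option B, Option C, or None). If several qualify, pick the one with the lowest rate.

Option C

Total debts = (1,030 + 1,285 + 1,100 + 595) = 4,010; DTI = 4,010/9,500 = 42.2%.
Reserves = 4,420/1,100 = 4.0 months.
Option A: score 651 ≥ 640; DTI 42.2% > 40%; employment 72 ≥ 6 mo → does not qualify.
Option B: score 651 ≥ 580; DTI 42.2% > 40%; reserves 4.0 ≥ 3 mo → does not qualify.
Option C: score 651 ≥ 580; DTI 42.2% ≤ 50%; reserves 4.0 ≥ 2 mo → qualifies.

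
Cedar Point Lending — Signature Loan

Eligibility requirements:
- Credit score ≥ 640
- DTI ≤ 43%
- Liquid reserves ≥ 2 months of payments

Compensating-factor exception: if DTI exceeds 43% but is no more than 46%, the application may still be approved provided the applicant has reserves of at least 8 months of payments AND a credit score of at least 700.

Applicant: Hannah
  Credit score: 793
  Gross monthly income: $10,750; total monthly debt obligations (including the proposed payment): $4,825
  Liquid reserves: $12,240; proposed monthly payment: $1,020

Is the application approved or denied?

Credit score 793 ≥ 640 (meets base)
DTI: 4,825 ÷ 10,750 = 44.9%, over the 43% base limit.
Reserves = 12,240/1,020 = 12.0 months ≥ 2
DTI 44.9% is within the 43%–46% exception band; checking compensating factors.
Override check — reserves: 12.0 mo (ok); score: 793 (ok).
Both override conditions satisfied; DTI exception granted.

Approved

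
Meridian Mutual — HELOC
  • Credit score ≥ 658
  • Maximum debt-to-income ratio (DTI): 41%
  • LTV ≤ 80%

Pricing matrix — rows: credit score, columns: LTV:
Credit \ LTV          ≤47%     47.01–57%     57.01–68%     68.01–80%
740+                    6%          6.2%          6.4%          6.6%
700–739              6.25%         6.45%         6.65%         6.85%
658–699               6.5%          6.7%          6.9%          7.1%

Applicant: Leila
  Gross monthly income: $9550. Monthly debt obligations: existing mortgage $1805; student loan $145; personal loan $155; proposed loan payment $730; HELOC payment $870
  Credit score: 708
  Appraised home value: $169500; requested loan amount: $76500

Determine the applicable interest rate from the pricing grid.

Credit score 708 ≥ 658; Total monthly debts = (1,805 + 145 + 155 + 730 + 870) = 3,705. DTI: 3,705 ÷ 9,550 = 38.8%, within the 41% cap
LTV = 76,500/169,500 = 45.1% ≤ 80%
Credit 708 → row 700–739; LTV 45.1% → column ≤47%. Grid cell → 6.25%.

6.25%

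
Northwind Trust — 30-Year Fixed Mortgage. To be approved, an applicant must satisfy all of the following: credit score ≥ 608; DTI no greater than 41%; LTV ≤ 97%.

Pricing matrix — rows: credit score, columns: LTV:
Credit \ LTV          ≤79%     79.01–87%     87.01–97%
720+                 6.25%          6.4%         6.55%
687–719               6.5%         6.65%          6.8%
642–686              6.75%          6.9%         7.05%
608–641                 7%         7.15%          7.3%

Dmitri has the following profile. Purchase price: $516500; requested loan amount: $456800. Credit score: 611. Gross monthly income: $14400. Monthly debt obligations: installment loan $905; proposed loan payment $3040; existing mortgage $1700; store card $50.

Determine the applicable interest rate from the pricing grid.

7.3%

Credit score 611 ≥ 608; Total monthly debts = (905 + 3,040 + 1,700 + 50) = 5,695. DTI = 5,695/14,400 = 39.5% ≤ 41%
Loan-to-value = 456,800/516,500 = 88.4% — pass (97% max)
Row: 611 falls in 608–641. Column: 88.4% falls in 87.01–97%. Rate = 7.3%.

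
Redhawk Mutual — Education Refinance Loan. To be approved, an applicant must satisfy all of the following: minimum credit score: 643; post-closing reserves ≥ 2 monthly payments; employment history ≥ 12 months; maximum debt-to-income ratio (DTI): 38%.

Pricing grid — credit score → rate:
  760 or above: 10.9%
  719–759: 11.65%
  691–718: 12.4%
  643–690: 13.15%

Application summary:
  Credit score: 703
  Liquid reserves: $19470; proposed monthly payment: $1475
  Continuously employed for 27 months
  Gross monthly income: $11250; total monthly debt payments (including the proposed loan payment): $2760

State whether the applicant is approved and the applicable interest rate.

Credit score 703 ≥ 643 (meets minimum)
Employment 27 ≥ 12 months
Reserves: 19,470 ÷ 1,475 = 13.2 months (meets 2-month minimum)
Debt-to-income = 2,760/11,250 = 24.5% — meets 38% limit
All requirements met. Score 703 falls in the 691–718 tier → 12.4%.

Approved at 12.4%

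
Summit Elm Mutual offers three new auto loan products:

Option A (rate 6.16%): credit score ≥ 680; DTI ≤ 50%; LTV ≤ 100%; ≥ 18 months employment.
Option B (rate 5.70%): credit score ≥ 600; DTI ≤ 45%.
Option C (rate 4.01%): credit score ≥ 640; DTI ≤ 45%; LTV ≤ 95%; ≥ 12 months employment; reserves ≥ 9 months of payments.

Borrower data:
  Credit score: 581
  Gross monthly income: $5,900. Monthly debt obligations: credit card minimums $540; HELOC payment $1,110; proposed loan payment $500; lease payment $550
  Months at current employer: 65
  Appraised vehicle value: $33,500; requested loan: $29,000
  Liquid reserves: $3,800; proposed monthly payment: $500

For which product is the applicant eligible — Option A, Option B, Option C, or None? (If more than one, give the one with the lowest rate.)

None

Total debts = (540 + 1,110 + 500 + 550) = 2,700; DTI = 2,700/5,900 = 45.8%.
LTV = 29,000/33,500 = 86.6%.
Reserves = 3,800/500 = 7.6 months.
Option A: score 581 < 680; DTI 45.8% ≤ 50%; LTV 86.6% ≤ 100%; employment 65 ≥ 18 mo → does not qualify.
Option B: score 581 < 600; DTI 45.8% > 45% → does not qualify.
Option C: score 581 < 640; DTI 45.8% > 45%; LTV 86.6% ≤ 95%; employment 65 ≥ 12 mo; reserves 7.6 < 9 mo → does not qualify.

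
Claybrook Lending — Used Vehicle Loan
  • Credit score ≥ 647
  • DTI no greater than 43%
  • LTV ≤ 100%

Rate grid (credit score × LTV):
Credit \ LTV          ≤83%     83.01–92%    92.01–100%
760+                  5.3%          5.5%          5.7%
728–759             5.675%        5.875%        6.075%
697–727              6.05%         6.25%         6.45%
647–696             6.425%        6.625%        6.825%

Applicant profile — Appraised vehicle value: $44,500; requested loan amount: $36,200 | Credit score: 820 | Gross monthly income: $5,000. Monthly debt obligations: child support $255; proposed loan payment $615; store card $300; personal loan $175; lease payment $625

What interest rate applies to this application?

5.3%

Credit score 820 ≥ 647; Total monthly debts = (255 + 615 + 300 + 175 + 625) = 1,970. DTI = 1,970/5,000 = 39.4% ≤ 43%
LTV: 36,200 ÷ 44,500 = 81.3%, within 100% cap
Row: 820 falls in 760+. Column: 81.3% falls in ≤83%. Rate = 5.3%.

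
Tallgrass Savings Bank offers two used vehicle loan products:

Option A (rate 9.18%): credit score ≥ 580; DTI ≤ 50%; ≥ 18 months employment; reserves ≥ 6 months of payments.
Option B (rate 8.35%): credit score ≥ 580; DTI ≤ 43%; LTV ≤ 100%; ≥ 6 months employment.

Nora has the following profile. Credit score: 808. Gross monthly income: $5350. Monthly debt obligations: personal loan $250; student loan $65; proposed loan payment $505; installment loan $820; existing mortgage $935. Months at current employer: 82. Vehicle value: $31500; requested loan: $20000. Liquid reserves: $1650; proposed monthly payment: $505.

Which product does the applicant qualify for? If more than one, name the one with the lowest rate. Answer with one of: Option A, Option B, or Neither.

Neither

Total debts = (250 + 65 + 505 + 820 + 935) = 2,575; DTI = 2,575/5,350 = 48.1%.
LTV = 20,000/31,500 = 63.5%.
Reserves = 1,650/505 = 3.3 months.
Option A: score 808 ≥ 580; DTI 48.1% ≤ 50%; employment 82 ≥ 18 mo; reserves 3.3 < 6 mo → does not qualify.
Option B: score 808 ≥ 580; DTI 48.1% > 43%; LTV 63.5% ≤ 100%; employment 82 ≥ 6 mo → does not qualify.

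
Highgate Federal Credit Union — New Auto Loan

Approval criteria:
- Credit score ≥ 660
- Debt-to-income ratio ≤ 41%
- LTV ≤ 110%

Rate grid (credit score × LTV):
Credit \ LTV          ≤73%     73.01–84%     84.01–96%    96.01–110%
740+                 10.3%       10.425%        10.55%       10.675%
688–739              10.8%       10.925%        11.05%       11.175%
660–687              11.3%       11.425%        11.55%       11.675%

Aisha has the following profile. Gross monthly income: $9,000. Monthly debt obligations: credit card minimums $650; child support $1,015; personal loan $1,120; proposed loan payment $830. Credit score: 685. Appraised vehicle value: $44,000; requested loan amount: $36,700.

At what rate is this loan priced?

Credit score 685 ≥ 660; Total monthly debts = (650 + 1,015 + 1,120 + 830) = 3,615. DTI = 3,615/9,000 = 40.2% ≤ 41%
LTV = 36,700/44,000 = 83.4% ≤ 110%
Score 685 is in the 660–687 band; LTV 83.4% is in the 73.01–84% band → 11.425%.

11.425%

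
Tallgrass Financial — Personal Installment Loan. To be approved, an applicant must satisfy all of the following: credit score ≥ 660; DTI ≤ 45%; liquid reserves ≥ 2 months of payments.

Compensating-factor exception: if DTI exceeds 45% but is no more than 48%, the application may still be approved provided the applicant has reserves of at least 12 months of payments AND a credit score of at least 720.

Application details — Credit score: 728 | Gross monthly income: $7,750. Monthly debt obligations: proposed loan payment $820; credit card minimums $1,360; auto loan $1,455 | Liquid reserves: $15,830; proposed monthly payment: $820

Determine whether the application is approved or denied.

Credit score 728 ≥ 660 (meets base)
Total debts = (820 + 1,360 + 1,455) = 3,635. DTI: 3,635 ÷ 7,750 = 46.9%, over the 45% base limit.
Liquid reserves cover 15,830/820 = 19.3 months — ≥ 2 required
46.9% falls in the override range (45%–48%), so the compensating-factor test applies.
Reserves 19.3 ≥ 12 months; credit score 728 ≥ 720.
Both override conditions satisfied; DTI exception granted.

Approved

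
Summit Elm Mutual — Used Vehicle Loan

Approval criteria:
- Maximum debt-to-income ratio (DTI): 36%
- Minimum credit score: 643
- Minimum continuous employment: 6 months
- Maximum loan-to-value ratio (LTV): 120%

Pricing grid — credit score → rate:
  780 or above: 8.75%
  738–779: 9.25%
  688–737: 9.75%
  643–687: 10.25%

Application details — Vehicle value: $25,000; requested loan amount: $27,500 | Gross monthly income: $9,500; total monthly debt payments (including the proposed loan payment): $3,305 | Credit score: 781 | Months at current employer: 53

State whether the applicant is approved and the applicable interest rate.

Approved at 8.75%

Credit score 781 ≥ 643 (meets minimum)
Debt-to-income = 3,305/9,500 = 34.8% — meets 36% limit
Employment 53 ≥ 6 months
LTV: 27,500 ÷ 25,000 = 110%, within 120% cap
All requirements met. Score 781 falls in the 780 or above tier → 8.75%.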